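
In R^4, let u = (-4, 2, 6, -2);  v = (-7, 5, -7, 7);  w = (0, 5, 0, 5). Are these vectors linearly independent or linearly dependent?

linearly independent

Row-reduce the matrix whose columns are u, v, w.
The reduction yields 3 nonzero rows, so the rank is 3.
Since rank = 3 (the number of vectors), the set is linearly independent.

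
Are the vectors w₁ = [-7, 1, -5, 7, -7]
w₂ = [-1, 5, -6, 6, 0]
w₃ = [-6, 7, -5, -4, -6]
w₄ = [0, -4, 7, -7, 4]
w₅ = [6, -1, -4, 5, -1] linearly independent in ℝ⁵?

linearly independent

Place the vectors as rows of a 5×5 matrix and reduce to echelon form.
The reduction yields 5 nonzero rows, so the rank is 5.
Since rank = 5 (the number of vectors), the set is linearly independent.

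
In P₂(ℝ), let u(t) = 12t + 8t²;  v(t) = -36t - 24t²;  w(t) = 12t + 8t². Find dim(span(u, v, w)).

Use coordinates relative to {1, t, t²}.
Row-reduce the 3×3 matrix with these as rows.
The echelon form has 1 nonzero row, so the rank is 1.

dim = 1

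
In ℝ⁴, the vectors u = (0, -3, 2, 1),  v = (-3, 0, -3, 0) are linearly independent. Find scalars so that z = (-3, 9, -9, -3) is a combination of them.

Set up the augmented matrix [u | v | z] and row-reduce.
Back-substitution yields (a₁, a₂) = (-3, 1).

z = -3u + v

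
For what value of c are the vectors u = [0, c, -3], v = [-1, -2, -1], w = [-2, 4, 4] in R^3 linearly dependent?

c = -4

Dependence holds iff the 3×3 matrix [u v w] is singular.
Cofactor expansion gives det = 6*c + 24.
This vanishes exactly when c = -4.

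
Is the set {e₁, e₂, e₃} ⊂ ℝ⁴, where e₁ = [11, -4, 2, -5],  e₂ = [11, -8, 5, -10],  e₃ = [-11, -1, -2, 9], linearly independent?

Place the vectors as rows of a 3×4 matrix and reduce to echelon form.
The reduction yields 3 nonzero rows, so the rank is 3.
Since rank = 3 (the number of vectors), the set is linearly independent.

linearly independent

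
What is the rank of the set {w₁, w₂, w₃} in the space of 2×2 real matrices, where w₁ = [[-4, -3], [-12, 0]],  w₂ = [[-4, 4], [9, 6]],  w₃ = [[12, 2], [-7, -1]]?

Pass to coordinate vectors with respect to the basis {E₁₁, E₁₂, E₂₁, E₂₂}.
Form the matrix with w₁, w₂, w₃ as columns and reduce.
Reduction leaves 3 leading entries, giving rank 3.

3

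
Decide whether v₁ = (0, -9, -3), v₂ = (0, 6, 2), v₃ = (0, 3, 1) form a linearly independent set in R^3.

Row-reduce the matrix whose columns are v₁, v₂, v₃.
The reduction yields 1 nonzero row, so the rank is 1.
Since rank 1 < 3, the set is linearly dependent.
Indeed 2v₁ + 3v₂ = 0.

linearly dependent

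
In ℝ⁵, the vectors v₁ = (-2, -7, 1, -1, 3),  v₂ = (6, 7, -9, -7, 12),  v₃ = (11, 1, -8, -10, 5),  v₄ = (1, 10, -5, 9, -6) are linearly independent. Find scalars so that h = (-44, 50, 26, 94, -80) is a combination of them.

h = -4v₁ - 2v₂ - 4v₃ + 4v₄

Solve the system with v₁, v₂, v₃, v₄ as columns and h as the right-hand side.
Row-reducing the augmented matrix gives the unique coefficients (a₁, …, a₄) = (-4, -2, -4, 4).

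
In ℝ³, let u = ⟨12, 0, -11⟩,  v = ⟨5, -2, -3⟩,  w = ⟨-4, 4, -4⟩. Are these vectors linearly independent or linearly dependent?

Row-reduce the matrix whose columns are u, v, w.
The reduction yields 3 nonzero rows, so the rank is 3.
Since rank = 3 (the number of vectors), the set is linearly independent.

linearly independent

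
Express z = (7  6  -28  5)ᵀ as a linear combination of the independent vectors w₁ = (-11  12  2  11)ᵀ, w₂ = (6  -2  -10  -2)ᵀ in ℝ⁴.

Since w₁, w₂ are independent, the coefficients expressing z are uniquely determined by a linear system.
Back-substitution yields (c₁, c₂) = (1, 3).

z = w₁ + 3w₂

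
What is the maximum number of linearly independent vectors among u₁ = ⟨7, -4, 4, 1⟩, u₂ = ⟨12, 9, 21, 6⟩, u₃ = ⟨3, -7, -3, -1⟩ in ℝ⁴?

2

Apply Gaussian elimination to the matrix whose rows are u₁, u₂, u₃.
Exactly 2 pivots survive; hence the rank is 2.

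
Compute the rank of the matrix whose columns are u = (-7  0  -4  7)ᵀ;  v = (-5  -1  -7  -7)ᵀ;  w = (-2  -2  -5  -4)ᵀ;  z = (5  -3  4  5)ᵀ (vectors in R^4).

Apply Gaussian elimination to the matrix whose rows are u, v, w, z.
The echelon form has 4 nonzero rows, so the rank is 4.

4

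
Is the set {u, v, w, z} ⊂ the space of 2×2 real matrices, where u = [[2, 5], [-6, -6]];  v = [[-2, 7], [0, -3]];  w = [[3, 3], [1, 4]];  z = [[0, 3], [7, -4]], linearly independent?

Write each element as a coordinate vector in ℝ⁴ using {E₁₁, E₁₂, E₂₁, E₂₂}.
Row-reduce the matrix whose columns are u, v, w, z.
The reduction yields 4 nonzero rows, so the rank is 4.
Since rank = 4 (the number of vectors), the set is linearly independent.

linearly independent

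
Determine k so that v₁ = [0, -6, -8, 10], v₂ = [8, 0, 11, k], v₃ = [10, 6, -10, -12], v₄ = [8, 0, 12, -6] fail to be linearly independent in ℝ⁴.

k = -35/6

Place the vectors as rows of a 4×4 matrix; dependence ⇔ determinant zero.
Expanding, det = 1584*k + 9240.
Setting this to zero gives k = -35/6.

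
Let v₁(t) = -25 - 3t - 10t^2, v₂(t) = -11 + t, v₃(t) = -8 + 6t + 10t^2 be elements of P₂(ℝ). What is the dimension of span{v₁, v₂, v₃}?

2

Use coordinates relative to {1, t, t^2}.
Put the 3×3 matrix [v₁|v₂|v₃] into echelon form.
The echelon form has 2 nonzero rows, so the rank is 2.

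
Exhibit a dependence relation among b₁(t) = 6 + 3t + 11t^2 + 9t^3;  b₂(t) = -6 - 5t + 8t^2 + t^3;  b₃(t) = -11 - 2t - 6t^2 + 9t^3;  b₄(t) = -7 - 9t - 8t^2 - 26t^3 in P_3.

Take coordinates with respect to {1, t, …, t^3}.
Write the vectors as columns of a matrix and find a nonzero vector in its null space.
A generator of the null space is (2, -1, 1, 1).

2b₁ - b₂ + b₃ + b₄ = 0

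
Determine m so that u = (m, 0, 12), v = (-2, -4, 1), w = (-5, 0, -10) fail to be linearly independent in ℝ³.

The vectors are dependent exactly when the determinant of the matrix with rows u, v, w vanishes.
The determinant works out to 40*m - 240.
This vanishes exactly when m = 6.

m = 6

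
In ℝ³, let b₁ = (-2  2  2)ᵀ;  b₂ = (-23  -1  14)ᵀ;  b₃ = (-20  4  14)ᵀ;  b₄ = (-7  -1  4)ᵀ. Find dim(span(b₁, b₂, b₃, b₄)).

Put the 3×4 matrix [b₁|b₂|b₃|b₄] into echelon form.
Exactly 2 pivots survive; hence the rank is 2.
(With 4 elements in a 3-dimensional space the rank is at most 3.)

2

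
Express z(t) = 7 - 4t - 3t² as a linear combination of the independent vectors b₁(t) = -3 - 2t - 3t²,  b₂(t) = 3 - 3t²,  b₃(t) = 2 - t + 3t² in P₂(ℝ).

Work in coordinates with respect to the standard basis {1, t, t²}.
Solve the system with b₁, b₂, b₃ as columns and z as the right-hand side.
Row-reducing the augmented matrix gives the unique coefficients (c₁, c₂, c₃) = (1, 2, 2).

z = b₁ + 2b₂ + 2b₃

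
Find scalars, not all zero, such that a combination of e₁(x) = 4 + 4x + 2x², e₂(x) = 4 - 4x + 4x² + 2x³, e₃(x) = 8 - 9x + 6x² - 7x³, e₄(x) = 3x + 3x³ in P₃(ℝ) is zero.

e₁ + e₂ - e₃ - 3e₄ = 0

Pass to coordinate vectors relative to the basis {1, x, …, x³}.
Row-reduce the matrix with e₁, e₂, e₃, e₄ as columns; the null space gives the coefficients.
A generator of the null space is (1, 1, -1, -3).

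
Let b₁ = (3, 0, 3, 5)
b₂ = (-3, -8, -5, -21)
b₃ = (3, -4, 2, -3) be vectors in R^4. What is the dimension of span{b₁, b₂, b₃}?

Row-reduce the 3×4 matrix with these as rows.
Reduction leaves 2 leading entries, giving rank 2.

dim = 2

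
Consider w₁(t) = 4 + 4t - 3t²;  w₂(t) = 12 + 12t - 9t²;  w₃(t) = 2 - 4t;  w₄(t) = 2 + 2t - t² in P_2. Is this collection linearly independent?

linearly dependent

Take coordinates with respect to the standard basis {1, t, t²}.
There are 4 vectors in a 3-dimensional space, so they cannot be linearly independent.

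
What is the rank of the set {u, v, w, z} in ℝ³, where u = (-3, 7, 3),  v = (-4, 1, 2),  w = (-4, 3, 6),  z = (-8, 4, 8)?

Apply Gaussian elimination to the matrix whose rows are u, v, w, z.
The echelon form has 3 nonzero rows, so the rank is 3.
(With 4 elements in a 3-dimensional space the rank is at most 3.)

3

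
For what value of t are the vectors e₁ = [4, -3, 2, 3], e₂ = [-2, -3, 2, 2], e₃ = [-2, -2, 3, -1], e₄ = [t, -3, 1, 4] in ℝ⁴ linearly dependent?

Place the vectors as rows of a 4×4 matrix; dependence ⇔ determinant zero.
Cofactor expansion gives det = 5*t - 10.
Solving 5*t - 10 = 0 yields t = 2.

t = 2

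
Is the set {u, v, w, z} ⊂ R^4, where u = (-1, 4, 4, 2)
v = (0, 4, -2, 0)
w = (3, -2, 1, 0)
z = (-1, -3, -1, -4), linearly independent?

Form the 4×4 matrix with these as columns; its determinant is 228.
A nonzero determinant means the columns are linearly independent.

linearly independent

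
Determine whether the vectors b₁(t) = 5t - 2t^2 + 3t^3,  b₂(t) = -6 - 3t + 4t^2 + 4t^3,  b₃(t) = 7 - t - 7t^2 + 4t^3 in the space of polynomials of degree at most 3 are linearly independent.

linearly independent

Write each element as a coordinate vector in ℝ⁴ using {1, t, …, t^3}.
Place the vectors as rows of a 3×4 matrix and reduce to echelon form.
The reduction yields 3 nonzero rows, so the rank is 3.
Since rank = 3 (the number of vectors), the set is linearly independent.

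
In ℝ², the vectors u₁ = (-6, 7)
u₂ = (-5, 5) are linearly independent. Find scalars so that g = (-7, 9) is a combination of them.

g = 2u₁ - u₂

Write g = α₁u₁ + α₂u₂ and equate components.
The system has the unique solution (α₁, α₂) = (2, -1).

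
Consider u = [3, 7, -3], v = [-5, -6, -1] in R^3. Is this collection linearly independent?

linearly independent

Row-reduce the matrix whose columns are u, v.
The reduction yields 2 nonzero rows, so the rank is 2.
Since rank = 2 (the number of vectors), the set is linearly independent.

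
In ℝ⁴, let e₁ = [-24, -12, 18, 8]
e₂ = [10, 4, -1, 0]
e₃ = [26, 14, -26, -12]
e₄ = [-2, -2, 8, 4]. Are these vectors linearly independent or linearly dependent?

Form the 4×4 matrix with these as columns; its determinant is 0.
A zero determinant means the columns are linearly dependent.
Indeed 3e₁ + 2e₂ + 2e₃ = 0.

linearly dependent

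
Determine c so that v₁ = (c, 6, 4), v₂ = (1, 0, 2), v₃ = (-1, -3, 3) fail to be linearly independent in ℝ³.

c = 7

Dependence holds iff the 3×3 matrix [v₁ v₂ v₃] is singular.
Expanding, det = 6*c - 42.
Solving 6*c - 42 = 0 yields c = 7.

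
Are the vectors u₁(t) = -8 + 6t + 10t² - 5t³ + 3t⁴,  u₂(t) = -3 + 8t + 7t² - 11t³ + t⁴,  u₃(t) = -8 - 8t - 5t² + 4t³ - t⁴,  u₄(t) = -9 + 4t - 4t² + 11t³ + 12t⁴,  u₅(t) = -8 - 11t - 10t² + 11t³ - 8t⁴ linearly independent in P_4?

linearly independent

Take coordinates with respect to the standard basis {1, t, …, t⁴}.
Form the 5×5 matrix with these as columns; its determinant is -108582.
A nonzero determinant means the columns are linearly independent.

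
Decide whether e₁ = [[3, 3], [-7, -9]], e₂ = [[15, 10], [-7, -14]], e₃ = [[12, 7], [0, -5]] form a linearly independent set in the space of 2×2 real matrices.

linearly dependent

Write each element as a coordinate vector in ℝ⁴ using {E₁₁, E₁₂, E₂₁, E₂₂}.
Row-reduce the matrix whose columns are e₁, e₂, e₃.
The reduction yields 2 nonzero rows, so the rank is 2.
Since rank 2 < 3, the set is linearly dependent.
Indeed e₁ - e₂ + e₃ = 0.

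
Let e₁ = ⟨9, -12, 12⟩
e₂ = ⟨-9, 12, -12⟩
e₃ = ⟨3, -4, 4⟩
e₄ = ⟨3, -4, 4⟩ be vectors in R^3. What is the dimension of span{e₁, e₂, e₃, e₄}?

dim = 1

Apply Gaussian elimination to the matrix whose rows are e₁, e₂, e₃, e₄.
The echelon form has 1 nonzero row, so the rank is 1.
(With 4 elements in a 3-dimensional space the rank is at most 3.)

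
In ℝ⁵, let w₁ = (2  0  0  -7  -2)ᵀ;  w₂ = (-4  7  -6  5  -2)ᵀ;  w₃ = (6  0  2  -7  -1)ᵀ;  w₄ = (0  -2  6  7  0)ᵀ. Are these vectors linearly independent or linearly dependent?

linearly independent

Place the vectors as rows of a 4×5 matrix and reduce to echelon form.
The reduction yields 4 nonzero rows, so the rank is 4.
Since rank = 4 (the number of vectors), the set is linearly independent.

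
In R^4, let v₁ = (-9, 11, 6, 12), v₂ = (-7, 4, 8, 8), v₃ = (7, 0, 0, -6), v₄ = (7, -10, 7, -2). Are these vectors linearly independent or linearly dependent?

linearly independent

Row-reduce the matrix whose columns are v₁, v₂, v₃, v₄.
The reduction yields 4 nonzero rows, so the rank is 4.
Since rank = 4 (the number of vectors), the set is linearly independent.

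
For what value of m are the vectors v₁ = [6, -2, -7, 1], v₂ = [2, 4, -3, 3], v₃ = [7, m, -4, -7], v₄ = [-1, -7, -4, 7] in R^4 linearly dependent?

m = -37/9

The vectors are dependent exactly when the determinant of the matrix with rows v₁, v₂, v₃, v₄ vanishes.
Cofactor expansion gives det = -54*m - 222.
This vanishes exactly when m = -37/9.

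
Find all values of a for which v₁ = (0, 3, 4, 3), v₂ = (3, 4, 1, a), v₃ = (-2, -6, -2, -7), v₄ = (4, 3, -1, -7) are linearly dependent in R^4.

a = -5/2

Place the vectors as rows of a 4×4 matrix; dependence ⇔ determinant zero.
The determinant works out to 42*a + 105.
This vanishes exactly when a = -5/2.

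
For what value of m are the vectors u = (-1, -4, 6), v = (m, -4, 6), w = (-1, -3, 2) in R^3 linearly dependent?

m = -1

Place the vectors as rows of a 3×3 matrix; dependence ⇔ determinant zero.
Cofactor expansion gives det = -10*m - 10.
This vanishes exactly when m = -1.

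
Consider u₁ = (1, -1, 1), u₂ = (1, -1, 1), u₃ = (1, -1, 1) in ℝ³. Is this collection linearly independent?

linearly dependent

Two of the vectors are equal, giving an immediate dependence.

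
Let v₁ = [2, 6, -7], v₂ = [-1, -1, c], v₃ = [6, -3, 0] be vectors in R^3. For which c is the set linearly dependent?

Dependence holds iff the 3×3 matrix [v₁ v₂ v₃] is singular.
Expanding, det = 42*c - 63.
Setting this to zero gives c = 3/2.

c = 3/2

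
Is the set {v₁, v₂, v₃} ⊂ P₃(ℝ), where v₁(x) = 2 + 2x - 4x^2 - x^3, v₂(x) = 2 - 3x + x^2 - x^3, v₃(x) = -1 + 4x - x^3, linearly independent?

linearly independent

Write each element as a coordinate vector in ℝ⁴ using {1, x, …, x^3}.
Place the vectors as rows of a 3×4 matrix and reduce to echelon form.
The reduction yields 3 nonzero rows, so the rank is 3.
Since rank = 3 (the number of vectors), the set is linearly independent.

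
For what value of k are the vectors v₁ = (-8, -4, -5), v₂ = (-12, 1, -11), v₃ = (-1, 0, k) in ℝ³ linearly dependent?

k = -7/8

Dependence holds iff the 3×3 matrix [v₁ v₂ v₃] is singular.
The determinant works out to -56*k - 49.
Setting this to zero gives k = -7/8.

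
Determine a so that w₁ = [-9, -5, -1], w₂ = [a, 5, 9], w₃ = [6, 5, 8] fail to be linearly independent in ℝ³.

Dependence holds iff the 3×3 matrix [w₁ w₂ w₃] is singular.
The determinant works out to 35*a - 195.
Solving 35*a - 195 = 0 yields a = 39/7.

a = 39/7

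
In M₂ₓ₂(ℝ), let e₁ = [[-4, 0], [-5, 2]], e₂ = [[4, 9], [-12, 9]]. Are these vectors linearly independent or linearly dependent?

Write each element as a coordinate vector in ℝ⁴ using {E₁₁, E₁₂, E₂₁, E₂₂}.
Row-reduce the matrix whose columns are e₁, e₂.
The reduction yields 2 nonzero rows, so the rank is 2.
Since rank = 2 (the number of vectors), the set is linearly independent.

linearly independent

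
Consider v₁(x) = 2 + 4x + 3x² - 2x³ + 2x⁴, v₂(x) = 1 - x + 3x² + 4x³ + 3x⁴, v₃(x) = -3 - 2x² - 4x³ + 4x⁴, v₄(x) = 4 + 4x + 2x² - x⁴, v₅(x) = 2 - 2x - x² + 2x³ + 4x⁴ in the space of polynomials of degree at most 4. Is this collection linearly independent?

Write each element as a coordinate vector in ℝ⁵ using {1, x, …, x⁴}.
Place the vectors as rows of a 5×5 matrix and reduce to echelon form.
The reduction yields 5 nonzero rows, so the rank is 5.
Since rank = 5 (the number of vectors), the set is linearly independent.

linearly independent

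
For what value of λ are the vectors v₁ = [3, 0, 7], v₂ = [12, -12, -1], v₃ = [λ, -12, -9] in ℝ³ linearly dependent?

λ = 60/7

Dependence holds iff the 3×3 matrix [v₁ v₂ v₃] is singular.
Cofactor expansion gives det = 84*λ - 720.
Solving 84*λ - 720 = 0 yields λ = 60/7.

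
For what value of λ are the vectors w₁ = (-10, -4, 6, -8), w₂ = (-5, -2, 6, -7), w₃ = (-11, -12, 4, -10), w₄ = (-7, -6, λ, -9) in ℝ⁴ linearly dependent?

λ = 6

The set is linearly dependent precisely when det[w₁; w₂; w₃; w₄] = 0.
The determinant works out to 1368 - 228*λ.
This vanishes exactly when λ = 6.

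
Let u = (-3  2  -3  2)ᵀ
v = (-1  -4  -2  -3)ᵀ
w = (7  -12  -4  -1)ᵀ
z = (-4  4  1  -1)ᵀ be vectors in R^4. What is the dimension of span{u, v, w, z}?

3

Put the 4×4 matrix [u|v|w|z] into echelon form.
The echelon form has 3 nonzero rows, so the rank is 3.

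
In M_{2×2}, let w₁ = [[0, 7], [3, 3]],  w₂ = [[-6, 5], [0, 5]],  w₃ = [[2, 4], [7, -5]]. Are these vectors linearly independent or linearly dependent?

Take coordinates with respect to the standard basis {E₁₁, E₁₂, E₂₁, E₂₂}.
Place the vectors as rows of a 3×4 matrix and reduce to echelon form.
The reduction yields 3 nonzero rows, so the rank is 3.
Since rank = 3 (the number of vectors), the set is linearly independent.

linearly independent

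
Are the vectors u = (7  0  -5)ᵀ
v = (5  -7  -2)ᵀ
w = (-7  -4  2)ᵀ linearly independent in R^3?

Place the vectors as rows of a 3×3 matrix and reduce to echelon form.
The reduction yields 3 nonzero rows, so the rank is 3.
Since rank = 3 (the number of vectors), the set is linearly independent.

linearly independent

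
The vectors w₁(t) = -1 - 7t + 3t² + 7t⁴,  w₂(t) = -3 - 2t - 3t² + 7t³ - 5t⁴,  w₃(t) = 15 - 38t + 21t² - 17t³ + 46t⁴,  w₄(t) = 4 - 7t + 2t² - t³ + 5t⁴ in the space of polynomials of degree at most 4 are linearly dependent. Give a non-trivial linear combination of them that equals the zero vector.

3w₁ - 2w₂ - w₃ + 3w₄ = 0

Write each element as a vector in ℝ⁵ using {1, t, …, t⁴}.
Set up α₁w₁ + … + α₄w₄ = 0 and solve the homogeneous system.
The free variable yields coefficients (3, -2, -1, 3) (any nonzero multiple also works).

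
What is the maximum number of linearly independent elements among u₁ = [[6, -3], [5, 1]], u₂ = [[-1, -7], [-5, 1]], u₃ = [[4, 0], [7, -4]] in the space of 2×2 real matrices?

Pass to coordinate vectors with respect to the basis {E₁₁, E₁₂, E₂₁, E₂₂}.
Put the 4×3 matrix [u₁|u₂|u₃] into echelon form.
Reduction leaves 3 leading entries, giving rank 3.

3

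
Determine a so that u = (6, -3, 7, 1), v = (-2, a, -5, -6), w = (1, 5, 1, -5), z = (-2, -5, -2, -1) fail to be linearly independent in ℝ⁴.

a = 54

Place the vectors as rows of a 4×4 matrix; dependence ⇔ determinant zero.
Cofactor expansion gives det = 11*a - 594.
This vanishes exactly when a = 54.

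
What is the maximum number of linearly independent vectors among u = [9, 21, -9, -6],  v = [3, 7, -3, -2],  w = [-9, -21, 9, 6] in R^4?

1

Apply Gaussian elimination to the matrix whose rows are u, v, w.
There is 1 pivot column, so rank = 1.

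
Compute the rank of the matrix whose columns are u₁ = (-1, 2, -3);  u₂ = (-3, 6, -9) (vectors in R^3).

Row-reduce the 2×3 matrix with these as rows.
Reduction leaves 1 leading entry, giving rank 1.

rank 1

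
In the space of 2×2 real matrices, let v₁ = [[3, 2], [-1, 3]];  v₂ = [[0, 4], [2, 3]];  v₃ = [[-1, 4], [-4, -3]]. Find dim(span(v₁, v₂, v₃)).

Use coordinates relative to {E₁₁, E₁₂, E₂₁, E₂₂}.
Apply Gaussian elimination to the matrix whose rows are v₁, v₂, v₃.
Reduction leaves 3 leading entries, giving rank 3.

dim = 3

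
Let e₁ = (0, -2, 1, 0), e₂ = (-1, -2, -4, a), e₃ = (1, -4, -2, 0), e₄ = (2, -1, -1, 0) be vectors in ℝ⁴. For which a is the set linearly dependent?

a = 0

Dependence holds iff the 4×4 matrix [e₁ e₂ e₃ e₄] is singular.
Cofactor expansion gives det = 13*a.
This vanishes exactly when a = 0.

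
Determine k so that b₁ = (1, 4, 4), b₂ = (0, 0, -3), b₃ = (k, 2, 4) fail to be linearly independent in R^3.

Place the vectors as rows of a 3×3 matrix; dependence ⇔ determinant zero.
Cofactor expansion gives det = 6 - 12*k.
This vanishes exactly when k = 1/2.

k = 1/2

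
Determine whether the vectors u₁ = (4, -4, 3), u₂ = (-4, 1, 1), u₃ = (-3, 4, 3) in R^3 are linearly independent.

The matrix [u₁|u₂|u₃] has determinant -79.
A nonzero determinant means the columns are linearly independent.

linearly independent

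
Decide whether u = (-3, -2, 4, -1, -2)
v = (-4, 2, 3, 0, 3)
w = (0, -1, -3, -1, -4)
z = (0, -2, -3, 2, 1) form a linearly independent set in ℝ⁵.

linearly independent

Row-reduce the matrix whose columns are u, v, w, z.
The reduction yields 4 nonzero rows, so the rank is 4.
Since rank = 4 (the number of vectors), the set is linearly independent.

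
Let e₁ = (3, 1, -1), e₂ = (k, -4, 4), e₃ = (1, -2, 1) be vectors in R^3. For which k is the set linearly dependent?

k = -12

Dependence holds iff the 3×3 matrix [e₁ e₂ e₃] is singular.
Cofactor expansion gives det = k + 12.
Solving k + 12 = 0 yields k = -12.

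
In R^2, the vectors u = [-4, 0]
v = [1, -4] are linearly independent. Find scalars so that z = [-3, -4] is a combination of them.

z = u + v

Write z = α₁u + α₂v and equate components.
Row-reducing the augmented matrix gives the unique coefficients (α₁, α₂) = (1, 1).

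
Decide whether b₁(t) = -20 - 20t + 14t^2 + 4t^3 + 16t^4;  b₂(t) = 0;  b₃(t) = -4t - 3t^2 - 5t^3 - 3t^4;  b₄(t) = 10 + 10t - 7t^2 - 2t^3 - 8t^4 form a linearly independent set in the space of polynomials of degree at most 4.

linearly dependent

Take coordinates with respect to the standard basis {1, t, …, t^4}.
One of the vectors is the zero vector, so the set is linearly dependent.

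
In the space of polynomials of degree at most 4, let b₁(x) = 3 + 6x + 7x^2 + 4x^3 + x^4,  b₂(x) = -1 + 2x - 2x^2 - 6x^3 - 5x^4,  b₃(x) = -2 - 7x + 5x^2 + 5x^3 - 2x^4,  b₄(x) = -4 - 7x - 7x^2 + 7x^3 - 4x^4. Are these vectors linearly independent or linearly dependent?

linearly independent

Write each element as a coordinate vector in ℝ⁵ using {1, x, …, x^4}.
Row-reduce the matrix whose columns are b₁, b₂, b₃, b₄.
The reduction yields 4 nonzero rows, so the rank is 4.
Since rank = 4 (the number of vectors), the set is linearly independent.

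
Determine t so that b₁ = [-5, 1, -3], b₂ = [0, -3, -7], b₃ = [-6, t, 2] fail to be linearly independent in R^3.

The vectors are dependent exactly when the determinant of the matrix with rows b₁, b₂, b₃ vanishes.
Expanding, det = 126 - 35*t.
Solving 126 - 35*t = 0 yields t = 18/5.

t = 18/5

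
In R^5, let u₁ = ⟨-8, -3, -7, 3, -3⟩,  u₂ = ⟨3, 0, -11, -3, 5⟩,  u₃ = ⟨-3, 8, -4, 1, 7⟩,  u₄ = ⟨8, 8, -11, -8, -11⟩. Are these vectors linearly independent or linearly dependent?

linearly independent

Place the vectors as rows of a 4×5 matrix and reduce to echelon form.
The reduction yields 4 nonzero rows, so the rank is 4.
Since rank = 4 (the number of vectors), the set is linearly independent.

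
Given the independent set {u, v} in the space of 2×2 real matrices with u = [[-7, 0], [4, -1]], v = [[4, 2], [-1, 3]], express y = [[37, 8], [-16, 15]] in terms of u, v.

Work in coordinates with respect to the standard basis {E₁₁, E₁₂, E₂₁, E₂₂}.
Solve the system with u, v as columns and y as the right-hand side.
Back-substitution yields (α₁, α₂) = (-3, 4).

y = -3u + 4v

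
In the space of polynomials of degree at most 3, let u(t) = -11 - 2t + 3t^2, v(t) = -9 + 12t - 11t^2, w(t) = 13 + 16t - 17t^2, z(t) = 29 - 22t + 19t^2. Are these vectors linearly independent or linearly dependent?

Write each element as a coordinate vector in ℝ⁴ using {1, t, …, t^3}.
Form the 4×4 matrix with these as columns; its determinant is 0.
A zero determinant means the columns are linearly dependent.
Indeed 2u - v + w = 0.

linearly dependent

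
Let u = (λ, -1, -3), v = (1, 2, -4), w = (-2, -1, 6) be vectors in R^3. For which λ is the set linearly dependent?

Dependence holds iff the 3×3 matrix [u v w] is singular.
The determinant works out to 8*λ - 11.
Setting this to zero gives λ = 11/8.

λ = 11/8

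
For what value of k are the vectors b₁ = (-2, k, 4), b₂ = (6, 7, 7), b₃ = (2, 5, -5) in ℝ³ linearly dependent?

The vectors are dependent exactly when the determinant of the matrix with rows b₁, b₂, b₃ vanishes.
Cofactor expansion gives det = 44*k + 204.
This vanishes exactly when k = -51/11.

k = -51/11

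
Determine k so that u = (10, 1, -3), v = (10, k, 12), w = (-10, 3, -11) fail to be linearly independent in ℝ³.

The vectors are dependent exactly when the determinant of the matrix with rows u, v, w vanishes.
Expanding, det = -140*k - 460.
Solving -140*k - 460 = 0 yields k = -23/7.

k = -23/7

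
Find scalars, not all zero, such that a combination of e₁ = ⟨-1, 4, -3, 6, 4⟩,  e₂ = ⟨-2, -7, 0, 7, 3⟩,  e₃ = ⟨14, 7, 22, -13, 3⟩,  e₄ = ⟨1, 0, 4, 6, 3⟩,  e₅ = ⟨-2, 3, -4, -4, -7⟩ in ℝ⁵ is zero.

Solve the homogeneous system with e₁, e₂, e₃, e₄, e₅ as columns by row-reducing the coefficient matrix.
The free variable yields coefficients (2, 3, 1, -2, 2) (any nonzero multiple also works).

2e₁ + 3e₂ + e₃ - 2e₄ + 2e₅ = 0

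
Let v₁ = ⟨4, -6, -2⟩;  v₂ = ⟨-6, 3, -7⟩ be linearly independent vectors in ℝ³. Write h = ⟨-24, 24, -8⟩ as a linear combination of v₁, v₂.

Since v₁, v₂ are independent, the coefficients expressing h are uniquely determined by a linear system.
Row-reducing the augmented matrix gives the unique coefficients (α₁, α₂) = (-3, 2).

h = -3v₁ + 2v₂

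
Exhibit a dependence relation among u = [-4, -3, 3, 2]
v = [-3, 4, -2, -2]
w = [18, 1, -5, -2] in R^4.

Set up α₁u + … + α₃w = 0 and solve the homogeneous system.
A generator of the null space is (3, 2, 1).

3u + 2v + w = 0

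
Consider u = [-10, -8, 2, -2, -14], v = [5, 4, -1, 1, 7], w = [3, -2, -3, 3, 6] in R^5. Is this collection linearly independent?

linearly dependent

Place the vectors as rows of a 3×5 matrix and reduce to echelon form.
The reduction yields 2 nonzero rows, so the rank is 2.
Since rank 2 < 3, the set is linearly dependent.
Indeed u + 2v = 0.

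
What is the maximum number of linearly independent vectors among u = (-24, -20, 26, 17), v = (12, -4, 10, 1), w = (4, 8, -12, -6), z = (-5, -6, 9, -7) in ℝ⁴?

Apply Gaussian elimination to the matrix whose rows are u, v, w, z.
The echelon form has 3 nonzero rows, so the rank is 3.

3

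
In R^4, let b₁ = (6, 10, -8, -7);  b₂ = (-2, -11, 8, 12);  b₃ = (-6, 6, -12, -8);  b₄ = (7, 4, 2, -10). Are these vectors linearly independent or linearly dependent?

linearly independent

Row-reduce the matrix whose columns are b₁, b₂, b₃, b₄.
The reduction yields 4 nonzero rows, so the rank is 4.
Since rank = 4 (the number of vectors), the set is linearly independent.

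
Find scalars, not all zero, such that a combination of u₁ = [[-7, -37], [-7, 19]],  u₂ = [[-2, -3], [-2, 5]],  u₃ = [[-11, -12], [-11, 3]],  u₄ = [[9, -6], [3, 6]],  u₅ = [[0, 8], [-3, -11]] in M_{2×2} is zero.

u₁ + 3u₂ - 2u₃ - u₄ + 2u₅ = 0

Take coordinates with respect to {E₁₁, E₁₂, E₂₁, E₂₂}.
Set up α₁u₁ + … + α₅u₅ = 0 and solve the homogeneous system.
One solution (up to scaling) is (1, 3, -2, -1, 2).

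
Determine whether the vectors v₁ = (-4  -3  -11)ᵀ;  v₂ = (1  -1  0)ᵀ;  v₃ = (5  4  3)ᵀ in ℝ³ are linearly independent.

linearly independent

Place the vectors as rows of a 3×3 matrix and reduce to echelon form.
The reduction yields 3 nonzero rows, so the rank is 3.
Since rank = 3 (the number of vectors), the set is linearly independent.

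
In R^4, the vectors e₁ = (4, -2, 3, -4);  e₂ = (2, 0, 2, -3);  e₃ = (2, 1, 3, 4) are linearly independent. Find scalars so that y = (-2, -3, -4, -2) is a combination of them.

Set up the augmented matrix [e₁ | e₂ | e₃ | y] and row-reduce.
The system has the unique solution (a₁, a₂, a₃) = (1, -2, -1).

y = e₁ - 2e₂ - e₃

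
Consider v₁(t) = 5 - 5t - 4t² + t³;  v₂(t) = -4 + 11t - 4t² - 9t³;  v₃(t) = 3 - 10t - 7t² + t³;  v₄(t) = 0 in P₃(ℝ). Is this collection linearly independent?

Write each element as a coordinate vector in ℝ⁴ using {1, t, …, t³}.
One of the vectors is the zero vector, so the set is linearly dependent.

linearly dependent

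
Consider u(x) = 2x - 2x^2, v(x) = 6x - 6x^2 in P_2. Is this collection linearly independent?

linearly dependent

Take coordinates with respect to the standard basis {1, x, x^2}.
Place the vectors as rows of a 2×3 matrix and reduce to echelon form.
The reduction yields 1 nonzero row, so the rank is 1.
Since rank 1 < 2, the set is linearly dependent.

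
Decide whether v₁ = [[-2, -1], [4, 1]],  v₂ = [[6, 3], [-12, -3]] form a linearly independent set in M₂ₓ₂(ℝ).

linearly dependent

Write each element as a coordinate vector in ℝ⁴ using {E₁₁, E₁₂, E₂₁, E₂₂}.
One vector is a scalar multiple of another, so the set is dependent.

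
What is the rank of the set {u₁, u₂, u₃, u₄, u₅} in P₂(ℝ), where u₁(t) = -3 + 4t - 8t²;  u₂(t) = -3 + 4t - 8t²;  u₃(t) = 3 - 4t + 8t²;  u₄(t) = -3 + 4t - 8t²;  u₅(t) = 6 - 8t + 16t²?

Pass to coordinate vectors with respect to the basis {1, t, t²}.
Row-reduce the 5×3 matrix with these as rows.
There is 1 pivot column, so rank = 1.
(With 5 elements in a 3-dimensional space the rank is at most 3.)

1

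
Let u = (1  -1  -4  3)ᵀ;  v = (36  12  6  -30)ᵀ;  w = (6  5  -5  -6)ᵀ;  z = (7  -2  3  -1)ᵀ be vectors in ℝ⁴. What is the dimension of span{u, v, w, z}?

Apply Gaussian elimination to the matrix whose rows are u, v, w, z.
There are 3 pivot columns, so rank = 3.

3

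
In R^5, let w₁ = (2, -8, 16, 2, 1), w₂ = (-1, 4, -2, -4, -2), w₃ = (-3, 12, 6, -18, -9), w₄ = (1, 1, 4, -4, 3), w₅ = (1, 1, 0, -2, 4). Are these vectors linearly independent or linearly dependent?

linearly dependent

The matrix [w₁|w₂|w₃|w₄|w₅] has determinant 0.
A zero determinant means the columns are linearly dependent.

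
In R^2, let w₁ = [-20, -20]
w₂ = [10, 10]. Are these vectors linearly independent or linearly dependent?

Form the 2×2 matrix with these as columns; its determinant is 0.
A zero determinant means the columns are linearly dependent.
Indeed w₁ + 2w₂ = 0.

linearly dependent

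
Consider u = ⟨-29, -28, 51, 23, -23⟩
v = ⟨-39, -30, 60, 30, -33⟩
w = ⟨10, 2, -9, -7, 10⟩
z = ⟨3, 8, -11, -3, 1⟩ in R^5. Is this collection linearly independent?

Row-reduce the matrix whose columns are u, v, w, z.
The reduction yields 2 nonzero rows, so the rank is 2.
Since rank 2 < 4, the set is linearly dependent.

linearly dependent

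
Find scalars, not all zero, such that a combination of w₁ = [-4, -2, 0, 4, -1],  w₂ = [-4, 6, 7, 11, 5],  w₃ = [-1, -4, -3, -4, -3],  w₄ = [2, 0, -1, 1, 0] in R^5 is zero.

Set up α₁w₁ + … + α₄w₄ = 0 and solve the homogeneous system.
One solution (up to scaling) is (1, -1, -2, -1).

w₁ - w₂ - 2w₃ - w₄ = 0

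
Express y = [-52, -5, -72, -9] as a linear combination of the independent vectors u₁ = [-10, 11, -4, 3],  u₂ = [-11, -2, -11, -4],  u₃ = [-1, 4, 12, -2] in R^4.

y = u₁ + 4u₂ - 2u₃

Set up the augmented matrix [u₁ | u₂ | u₃ | y] and row-reduce.
The system has the unique solution (c₁, c₂, c₃) = (1, 4, -2).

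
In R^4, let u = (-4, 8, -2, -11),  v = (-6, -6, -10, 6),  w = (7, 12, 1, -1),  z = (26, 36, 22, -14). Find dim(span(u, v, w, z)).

3

Apply Gaussian elimination to the matrix whose rows are u, v, w, z.
The echelon form has 3 nonzero rows, so the rank is 3.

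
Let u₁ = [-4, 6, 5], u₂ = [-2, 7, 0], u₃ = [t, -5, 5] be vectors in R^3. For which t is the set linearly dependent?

t = -6/7

The set is linearly dependent precisely when det[u₁; u₂; u₃] = 0.
The determinant works out to -35*t - 30.
This vanishes exactly when t = -6/7.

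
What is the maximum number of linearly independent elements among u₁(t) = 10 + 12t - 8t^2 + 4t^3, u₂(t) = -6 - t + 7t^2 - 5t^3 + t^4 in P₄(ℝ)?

2

Represent each element by its coordinate vector in ℝ⁵.
Put the 5×2 matrix [u₁|u₂] into echelon form.
The echelon form has 2 nonzero rows, so the rank is 2.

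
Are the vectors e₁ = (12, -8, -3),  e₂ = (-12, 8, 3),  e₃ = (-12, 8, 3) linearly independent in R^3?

Form the 3×3 matrix with these as columns; its determinant is 0.
A zero determinant means the columns are linearly dependent.
Indeed e₁ + e₂ = 0.

linearly dependent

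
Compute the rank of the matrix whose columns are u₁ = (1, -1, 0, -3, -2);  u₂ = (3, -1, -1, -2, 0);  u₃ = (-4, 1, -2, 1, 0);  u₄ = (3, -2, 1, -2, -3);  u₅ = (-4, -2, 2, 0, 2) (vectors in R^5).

5

Put the 5×5 matrix [u₁|u₂|u₃|u₄|u₅] into echelon form.
There are 5 pivot columns, so rank = 5.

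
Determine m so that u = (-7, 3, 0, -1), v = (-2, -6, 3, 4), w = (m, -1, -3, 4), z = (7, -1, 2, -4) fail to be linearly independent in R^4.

Dependence holds iff the 4×4 matrix [u v w z] is singular.
Expanding, det = 153 - 51*m.
Solving 153 - 51*m = 0 yields m = 3.

m = 3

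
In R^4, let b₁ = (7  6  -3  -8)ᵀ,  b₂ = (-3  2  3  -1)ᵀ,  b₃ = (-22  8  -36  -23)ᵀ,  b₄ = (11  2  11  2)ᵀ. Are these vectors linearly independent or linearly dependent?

The matrix [b₁|b₂|b₃|b₄] has determinant 0.
A zero determinant means the columns are linearly dependent.
Indeed 2b₁ + b₂ - b₃ - 3b₄ = 0.

linearly dependent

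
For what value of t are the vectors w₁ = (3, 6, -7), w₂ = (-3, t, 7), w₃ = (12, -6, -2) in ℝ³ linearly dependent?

The set is linearly dependent precisely when det[w₁; w₂; w₃] = 0.
Expanding, det = 78*t + 468.
This vanishes exactly when t = -6.

t = -6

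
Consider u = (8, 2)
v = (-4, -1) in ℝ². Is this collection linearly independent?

linearly dependent

One vector is a scalar multiple of another, so the set is dependent.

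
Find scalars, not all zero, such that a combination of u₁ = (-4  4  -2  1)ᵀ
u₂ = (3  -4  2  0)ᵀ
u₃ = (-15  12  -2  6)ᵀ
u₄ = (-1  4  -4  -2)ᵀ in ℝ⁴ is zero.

Solve the homogeneous system with u₁, u₂, u₃, u₄ as columns by row-reducing the coefficient matrix.
The free variable yields coefficients (2, -3, -1, -2) (any nonzero multiple also works).

2u₁ - 3u₂ - u₃ - 2u₄ = 0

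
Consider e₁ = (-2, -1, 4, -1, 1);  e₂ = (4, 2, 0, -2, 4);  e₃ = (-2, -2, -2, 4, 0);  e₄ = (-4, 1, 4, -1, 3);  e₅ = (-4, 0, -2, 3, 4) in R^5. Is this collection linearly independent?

Form the 5×5 matrix with these as columns; its determinant is -392.
A nonzero determinant means the columns are linearly independent.

linearly independent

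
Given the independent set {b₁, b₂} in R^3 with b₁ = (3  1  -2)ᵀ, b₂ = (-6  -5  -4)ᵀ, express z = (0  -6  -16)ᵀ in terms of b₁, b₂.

Since b₁, b₂ are independent, the coefficients expressing z are uniquely determined by a linear system.
Row-reducing the augmented matrix gives the unique coefficients (c₁, c₂) = (4, 2).

z = 4b₁ + 2b₂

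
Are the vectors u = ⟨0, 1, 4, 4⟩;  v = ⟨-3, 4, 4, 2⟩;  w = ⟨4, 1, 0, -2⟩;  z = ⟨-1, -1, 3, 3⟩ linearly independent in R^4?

linearly independent

Row-reduce the matrix whose columns are u, v, w, z.
The reduction yields 4 nonzero rows, so the rank is 4.
Since rank = 4 (the number of vectors), the set is linearly independent.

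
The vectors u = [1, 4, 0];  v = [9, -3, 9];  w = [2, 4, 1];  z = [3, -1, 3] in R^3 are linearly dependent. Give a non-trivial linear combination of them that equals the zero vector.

v - 3z = 0

Row-reduce the matrix with u, v, w, z as columns; the null space gives the coefficients.
The free variable yields coefficients (0, 1, 0, -3) (any nonzero multiple also works).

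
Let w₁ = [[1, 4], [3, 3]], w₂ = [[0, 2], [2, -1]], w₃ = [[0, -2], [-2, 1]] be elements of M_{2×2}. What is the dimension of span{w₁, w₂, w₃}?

Represent each element by its coordinate vector in ℝ⁴.
Row-reduce the 3×4 matrix with these as rows.
Reduction leaves 2 leading entries, giving rank 2.

dim = 2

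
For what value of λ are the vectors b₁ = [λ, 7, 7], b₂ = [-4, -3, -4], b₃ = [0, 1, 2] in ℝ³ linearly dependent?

λ = 14

The set is linearly dependent precisely when det[b₁; b₂; b₃] = 0.
Expanding, det = 28 - 2*λ.
Solving 28 - 2*λ = 0 yields λ = 14.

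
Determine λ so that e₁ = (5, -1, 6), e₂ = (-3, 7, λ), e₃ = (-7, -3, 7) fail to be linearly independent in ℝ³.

λ = -26

The vectors are dependent exactly when the determinant of the matrix with rows e₁, e₂, e₃ vanishes.
The determinant works out to 22*λ + 572.
Setting this to zero gives λ = -26.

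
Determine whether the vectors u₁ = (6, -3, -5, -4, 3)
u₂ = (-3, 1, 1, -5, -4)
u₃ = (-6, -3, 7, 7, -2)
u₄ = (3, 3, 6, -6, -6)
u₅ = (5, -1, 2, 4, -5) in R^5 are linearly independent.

Place the vectors as rows of a 5×5 matrix and reduce to echelon form.
The reduction yields 5 nonzero rows, so the rank is 5.
Since rank = 5 (the number of vectors), the set is linearly independent.

linearly independent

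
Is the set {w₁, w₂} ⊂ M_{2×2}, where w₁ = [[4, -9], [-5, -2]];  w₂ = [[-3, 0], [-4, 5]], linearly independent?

Write each element as a coordinate vector in ℝ⁴ using {E₁₁, E₁₂, E₂₁, E₂₂}.
Place the vectors as rows of a 2×4 matrix and reduce to echelon form.
The reduction yields 2 nonzero rows, so the rank is 2.
Since rank = 2 (the number of vectors), the set is linearly independent.

linearly independent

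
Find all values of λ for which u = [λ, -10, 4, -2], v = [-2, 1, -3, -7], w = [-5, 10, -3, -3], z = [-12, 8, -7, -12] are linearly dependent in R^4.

Place the vectors as rows of a 4×4 matrix; dependence ⇔ determinant zero.
The determinant works out to 49*λ - 1372.
This vanishes exactly when λ = 28.

λ = 28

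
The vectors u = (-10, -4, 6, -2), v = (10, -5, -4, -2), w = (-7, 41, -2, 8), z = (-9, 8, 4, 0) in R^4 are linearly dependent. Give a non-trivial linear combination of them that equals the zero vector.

3u + v + w - 3z = 0

Row-reduce the matrix with u, v, w, z as columns; the null space gives the coefficients.
The free variable yields coefficients (3, 1, 1, -3) (any nonzero multiple also works).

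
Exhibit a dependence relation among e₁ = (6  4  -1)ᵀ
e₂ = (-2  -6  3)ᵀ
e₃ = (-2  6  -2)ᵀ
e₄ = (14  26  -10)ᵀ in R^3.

2e₁ - 2e₂ + e₃ - e₄ = 0

Row-reduce the matrix with e₁, e₂, e₃, e₄ as columns; the null space gives the coefficients.
A generator of the null space is (2, -2, 1, -1).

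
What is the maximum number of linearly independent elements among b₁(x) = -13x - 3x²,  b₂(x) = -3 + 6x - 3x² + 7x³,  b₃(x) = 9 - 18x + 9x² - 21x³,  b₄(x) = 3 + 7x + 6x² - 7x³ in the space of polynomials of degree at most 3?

2

Use coordinates relative to {1, x, …, x³}.
Row-reduce the 4×4 matrix with these as rows.
Reduction leaves 2 leading entries, giving rank 2.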